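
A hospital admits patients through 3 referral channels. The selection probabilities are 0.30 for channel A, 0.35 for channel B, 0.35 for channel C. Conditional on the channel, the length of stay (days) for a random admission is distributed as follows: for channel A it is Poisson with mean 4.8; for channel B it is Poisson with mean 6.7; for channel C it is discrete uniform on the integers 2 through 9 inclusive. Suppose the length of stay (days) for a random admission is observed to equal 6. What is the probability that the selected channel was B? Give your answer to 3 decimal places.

Likelihoods P(X=6 | ·): A: 0.139798; B: 0.154648; C: 0.125.
Posterior ∝ prior × likelihood. Numerator for B: 0.35·0.154648 = 0.0541267.
Normalizing constant: 0.3·0.139798 + 0.35·0.154648 + 0.35·0.125 = 0.139816.
P(B | observation) = 0.0541267 / 0.139816 = 0.387128.

0.387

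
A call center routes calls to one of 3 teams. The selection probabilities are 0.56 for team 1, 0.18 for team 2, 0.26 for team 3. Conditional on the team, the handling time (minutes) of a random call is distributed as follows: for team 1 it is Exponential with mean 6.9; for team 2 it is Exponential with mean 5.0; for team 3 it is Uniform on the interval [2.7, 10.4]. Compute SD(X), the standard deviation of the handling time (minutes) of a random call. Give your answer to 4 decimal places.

5.7394

Per component, 1: μ=6.9, E[X²]=95.22; 2: μ=5, E[X²]=50; 3: μ=6.55, E[X²]=47.8433.
E[X] = 0.56·6.9 + 0.18·5 + 0.26·6.55 = 6.467.
E[X²] = 0.56·95.22 + 0.18·50 + 0.26·47.8433 = 74.7625.
Var(X) = E[X²] − (E[X])² = 74.7625 − 41.8221 = 32.9404.
SD(X) = √32.9404 = 5.73937.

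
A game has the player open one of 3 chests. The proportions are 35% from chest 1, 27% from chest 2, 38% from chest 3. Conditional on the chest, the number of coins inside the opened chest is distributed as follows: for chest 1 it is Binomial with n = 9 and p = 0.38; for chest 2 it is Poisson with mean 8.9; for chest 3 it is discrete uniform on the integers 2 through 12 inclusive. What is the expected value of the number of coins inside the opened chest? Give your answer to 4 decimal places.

Component means — 1: 3.42; 2: 8.9; 3: 7.
E[X] = 0.35·3.42 + 0.27·8.9 + 0.38·7 = 6.26.

6.2600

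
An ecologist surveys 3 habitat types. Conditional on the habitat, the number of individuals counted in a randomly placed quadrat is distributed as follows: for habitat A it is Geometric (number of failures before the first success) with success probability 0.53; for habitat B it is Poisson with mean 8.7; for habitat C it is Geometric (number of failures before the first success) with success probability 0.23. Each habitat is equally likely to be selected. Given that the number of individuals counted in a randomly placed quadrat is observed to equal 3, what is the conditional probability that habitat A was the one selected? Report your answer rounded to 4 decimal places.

Likelihoods P(X=3 | ·): A: 0.0550262; B: 0.0182829; C: 0.105003.
Posterior ∝ prior × likelihood. Numerator for A: 0.333333·0.0550262 = 0.0183421.
Normalizing constant: 0.333333·0.0550262 + 0.333333·0.0182829 + 0.333333·0.105003 = 0.0594372.
P(A | observation) = 0.0183421 / 0.0594372 = 0.308596.

0.3086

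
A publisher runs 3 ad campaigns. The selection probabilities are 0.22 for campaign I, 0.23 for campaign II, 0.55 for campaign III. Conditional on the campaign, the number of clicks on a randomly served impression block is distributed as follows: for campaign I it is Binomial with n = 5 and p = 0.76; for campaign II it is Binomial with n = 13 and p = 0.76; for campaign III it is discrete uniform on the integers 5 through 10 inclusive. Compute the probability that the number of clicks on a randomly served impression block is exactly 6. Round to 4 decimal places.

0.0952

Conditional on each campaign, P(X = 6): I: 0; II: 0.0151662; III: 0.166667.
By total probability, P(X = 6) = 0.22·0 + 0.23·0.0151662 + 0.55·0.166667 = 0.0951549.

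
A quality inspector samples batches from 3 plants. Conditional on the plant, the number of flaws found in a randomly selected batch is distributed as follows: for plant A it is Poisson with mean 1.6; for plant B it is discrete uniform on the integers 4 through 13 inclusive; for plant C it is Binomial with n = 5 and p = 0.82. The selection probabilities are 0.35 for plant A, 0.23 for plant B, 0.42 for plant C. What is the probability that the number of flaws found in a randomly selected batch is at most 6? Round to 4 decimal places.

0.8385

Conditional on each plant, P(X ≤ 6): A: 0.998664; B: 0.3; C: 1.
By total probability, P(X ≤ 6) = 0.35·0.998664 + 0.23·0.3 + 0.42·1 = 0.838532.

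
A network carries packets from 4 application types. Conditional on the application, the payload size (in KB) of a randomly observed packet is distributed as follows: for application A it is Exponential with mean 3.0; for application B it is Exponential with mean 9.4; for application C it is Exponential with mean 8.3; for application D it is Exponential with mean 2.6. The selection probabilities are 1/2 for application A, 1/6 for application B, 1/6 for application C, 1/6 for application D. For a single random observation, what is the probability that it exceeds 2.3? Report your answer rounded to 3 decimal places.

0.558

Conditional on each application, P(X > 2.3): A: 0.464559; B: 0.782954; C: 0.757972; D: 0.412873.
By total probability, P(X > 2.3) = 0.5·0.464559 + 0.166667·0.782954 + 0.166667·0.757972 + 0.166667·0.412873 = 0.557913.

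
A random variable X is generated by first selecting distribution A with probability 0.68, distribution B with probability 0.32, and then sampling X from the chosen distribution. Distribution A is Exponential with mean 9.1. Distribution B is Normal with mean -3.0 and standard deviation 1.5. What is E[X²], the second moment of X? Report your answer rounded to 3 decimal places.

For each component E[X²] = Var + (mean)², giving A: 165.62; B: 11.25.
Overall E[X²] = 0.68·165.62 + 0.32·11.25 = 116.222.

116.222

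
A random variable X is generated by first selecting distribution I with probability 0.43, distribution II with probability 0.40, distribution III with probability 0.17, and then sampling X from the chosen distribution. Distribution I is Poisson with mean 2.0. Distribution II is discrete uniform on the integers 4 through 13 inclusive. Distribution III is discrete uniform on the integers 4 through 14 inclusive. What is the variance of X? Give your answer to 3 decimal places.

16.726

Per component, I: μ=2, E[X²]=6; II: μ=8.5, E[X²]=80.5; III: μ=9, E[X²]=91.
E[X] = 0.43·2 + 0.4·8.5 + 0.17·9 = 5.79.
E[X²] = 0.43·6 + 0.4·80.5 + 0.17·91 = 50.25.
Var(X) = E[X²] − (E[X])² = 50.25 − 33.5241 = 16.7259.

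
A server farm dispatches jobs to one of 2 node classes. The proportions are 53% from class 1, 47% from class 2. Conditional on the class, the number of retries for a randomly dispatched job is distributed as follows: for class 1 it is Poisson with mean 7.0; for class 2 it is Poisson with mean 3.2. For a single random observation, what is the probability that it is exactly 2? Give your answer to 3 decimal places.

Conditional on each class, P(X = 2): 1: 0.0223411; 2: 0.208702.
By total probability, P(X = 2) = 0.53·0.0223411 + 0.47·0.208702 = 0.109931.

0.110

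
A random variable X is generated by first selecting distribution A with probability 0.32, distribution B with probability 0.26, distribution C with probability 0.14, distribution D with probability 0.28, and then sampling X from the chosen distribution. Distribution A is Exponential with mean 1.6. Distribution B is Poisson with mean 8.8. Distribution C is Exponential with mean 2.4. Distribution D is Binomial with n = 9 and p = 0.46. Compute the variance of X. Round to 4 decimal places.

12.6499

Per component, A: μ=1.6, E[X²]=5.12; B: μ=8.8, E[X²]=86.24; C: μ=2.4, E[X²]=11.52; D: μ=4.14, E[X²]=19.3752.
E[X] = 0.32·1.6 + 0.26·8.8 + 0.14·2.4 + 0.28·4.14 = 4.2952.
E[X²] = 0.32·5.12 + 0.26·86.24 + 0.14·11.52 + 0.28·19.3752 = 31.0987.
Var(X) = E[X²] − (E[X])² = 31.0987 − 18.4487 = 12.6499.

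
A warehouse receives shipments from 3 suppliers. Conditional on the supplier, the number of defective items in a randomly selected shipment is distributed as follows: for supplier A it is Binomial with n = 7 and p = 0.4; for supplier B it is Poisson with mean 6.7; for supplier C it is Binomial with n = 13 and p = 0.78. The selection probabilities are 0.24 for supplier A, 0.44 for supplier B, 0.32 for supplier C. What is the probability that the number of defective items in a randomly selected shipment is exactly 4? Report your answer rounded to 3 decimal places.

0.092

Conditional on each supplier, P(X = 4): A: 0.193536; B: 0.103351; C: 0.000319513.
By total probability, P(X = 4) = 0.24·0.193536 + 0.44·0.103351 + 0.32·0.000319513 = 0.0920254.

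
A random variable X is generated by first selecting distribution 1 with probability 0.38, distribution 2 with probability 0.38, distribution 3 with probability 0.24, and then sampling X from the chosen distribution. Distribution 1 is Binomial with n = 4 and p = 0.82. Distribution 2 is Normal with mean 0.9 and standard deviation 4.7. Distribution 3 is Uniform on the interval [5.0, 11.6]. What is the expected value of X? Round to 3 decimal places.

3.580

Component means — 1: 3.28; 2: 0.9; 3: 8.3.
E[X] = 0.38·3.28 + 0.38·0.9 + 0.24·8.3 = 3.5804.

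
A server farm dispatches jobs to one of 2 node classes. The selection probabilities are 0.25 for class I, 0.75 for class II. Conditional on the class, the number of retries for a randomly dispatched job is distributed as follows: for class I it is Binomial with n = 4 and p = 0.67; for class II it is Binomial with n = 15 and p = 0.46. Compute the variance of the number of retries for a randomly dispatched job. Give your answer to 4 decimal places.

Per component, I: μ=2.68, E[X²]=8.0668; II: μ=6.9, E[X²]=51.336.
E[X] = 0.25·2.68 + 0.75·6.9 = 5.845.
E[X²] = 0.25·8.0668 + 0.75·51.336 = 40.5187.
Var(X) = E[X²] − (E[X])² = 40.5187 − 34.164 = 6.35467.

6.3547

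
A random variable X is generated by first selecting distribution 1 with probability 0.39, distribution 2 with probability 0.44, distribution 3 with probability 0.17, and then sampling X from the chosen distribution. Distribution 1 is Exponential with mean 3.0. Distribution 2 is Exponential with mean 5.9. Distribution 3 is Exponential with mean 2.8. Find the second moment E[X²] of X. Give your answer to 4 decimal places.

For each component E[X²] = Var + (mean)², giving 1: 18; 2: 69.62; 3: 15.68.
Overall E[X²] = 0.39·18 + 0.44·69.62 + 0.17·15.68 = 40.3184.

40.3184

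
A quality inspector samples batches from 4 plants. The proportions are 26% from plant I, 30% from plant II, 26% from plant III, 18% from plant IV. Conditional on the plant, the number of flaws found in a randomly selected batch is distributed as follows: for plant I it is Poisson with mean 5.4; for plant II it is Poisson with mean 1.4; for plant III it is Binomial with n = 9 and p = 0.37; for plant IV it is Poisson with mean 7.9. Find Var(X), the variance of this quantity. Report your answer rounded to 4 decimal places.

9.1711

Per component, I: μ=5.4, E[X²]=34.56; II: μ=1.4, E[X²]=3.36; III: μ=3.33, E[X²]=13.1868; IV: μ=7.9, E[X²]=70.31.
E[X] = 0.26·5.4 + 0.3·1.4 + 0.26·3.33 + 0.18·7.9 = 4.1118.
E[X²] = 0.26·34.56 + 0.3·3.36 + 0.26·13.1868 + 0.18·70.31 = 26.078.
Var(X) = E[X²] − (E[X])² = 26.078 − 16.9069 = 9.17107.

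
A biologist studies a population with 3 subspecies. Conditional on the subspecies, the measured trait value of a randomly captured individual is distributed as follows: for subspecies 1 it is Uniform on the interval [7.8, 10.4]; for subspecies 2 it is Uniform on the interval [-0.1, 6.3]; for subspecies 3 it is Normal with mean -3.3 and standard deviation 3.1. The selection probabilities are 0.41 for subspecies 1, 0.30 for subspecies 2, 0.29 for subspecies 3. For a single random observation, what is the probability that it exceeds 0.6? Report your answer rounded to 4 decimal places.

0.7074

Conditional on each subspecies, P(X > 0.6): 1: 1; 2: 0.890625; 3: 0.104184.
By total probability, P(X > 0.6) = 0.41·1 + 0.3·0.890625 + 0.29·0.104184 = 0.707401.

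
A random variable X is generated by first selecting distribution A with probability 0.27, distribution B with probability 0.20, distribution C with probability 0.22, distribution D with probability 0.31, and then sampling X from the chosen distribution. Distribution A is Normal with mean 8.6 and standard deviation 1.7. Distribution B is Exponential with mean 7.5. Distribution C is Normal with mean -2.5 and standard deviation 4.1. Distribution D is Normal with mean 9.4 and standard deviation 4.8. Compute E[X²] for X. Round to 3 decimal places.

82.857

For each component E[X²] = Var + (mean)², giving A: 76.85; B: 112.5; C: 23.06; D: 111.4.
Overall E[X²] = 0.27·76.85 + 0.2·112.5 + 0.22·23.06 + 0.31·111.4 = 82.8567.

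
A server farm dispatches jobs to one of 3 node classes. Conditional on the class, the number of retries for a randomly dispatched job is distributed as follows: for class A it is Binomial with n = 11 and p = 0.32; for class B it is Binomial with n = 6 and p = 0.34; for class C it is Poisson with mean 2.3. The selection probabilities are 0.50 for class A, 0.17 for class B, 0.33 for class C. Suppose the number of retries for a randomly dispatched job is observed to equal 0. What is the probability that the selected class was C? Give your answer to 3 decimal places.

0.609

Likelihoods P(X=0 | ·): A: 0.0143747; B: 0.082654; C: 0.100259.
Posterior ∝ prior × likelihood. Numerator for C: 0.33·0.100259 = 0.0330854.
Normalizing constant: 0.5·0.0143747 + 0.17·0.082654 + 0.33·0.100259 = 0.0543239.
P(C | observation) = 0.0330854 / 0.0543239 = 0.60904.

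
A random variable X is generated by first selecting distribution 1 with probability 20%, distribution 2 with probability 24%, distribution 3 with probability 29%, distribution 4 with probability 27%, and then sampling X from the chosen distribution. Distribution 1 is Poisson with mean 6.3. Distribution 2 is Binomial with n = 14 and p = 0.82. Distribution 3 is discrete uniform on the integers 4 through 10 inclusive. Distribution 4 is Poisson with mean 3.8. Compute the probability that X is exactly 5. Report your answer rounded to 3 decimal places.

0.112

Conditional on each component, P(X = 5): 1: 0.151868; 2: 0.000147226; 3: 0.142857; 4: 0.147713.
By total probability, P(X = 5) = 0.2·0.151868 + 0.24·0.000147226 + 0.29·0.142857 + 0.27·0.147713 = 0.11172.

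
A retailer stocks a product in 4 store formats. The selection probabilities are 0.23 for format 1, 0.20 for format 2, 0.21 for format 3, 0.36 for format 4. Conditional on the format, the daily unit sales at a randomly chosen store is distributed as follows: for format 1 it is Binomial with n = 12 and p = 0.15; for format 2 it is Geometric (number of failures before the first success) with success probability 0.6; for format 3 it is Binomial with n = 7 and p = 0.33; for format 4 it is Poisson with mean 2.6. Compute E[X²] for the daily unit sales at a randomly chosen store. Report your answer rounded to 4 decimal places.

For each component E[X²] = Var + (mean)², giving 1: 4.77; 2: 1.55556; 3: 6.8838; 4: 9.36.
Overall E[X²] = 0.23·4.77 + 0.2·1.55556 + 0.21·6.8838 + 0.36·9.36 = 6.22341.

6.2234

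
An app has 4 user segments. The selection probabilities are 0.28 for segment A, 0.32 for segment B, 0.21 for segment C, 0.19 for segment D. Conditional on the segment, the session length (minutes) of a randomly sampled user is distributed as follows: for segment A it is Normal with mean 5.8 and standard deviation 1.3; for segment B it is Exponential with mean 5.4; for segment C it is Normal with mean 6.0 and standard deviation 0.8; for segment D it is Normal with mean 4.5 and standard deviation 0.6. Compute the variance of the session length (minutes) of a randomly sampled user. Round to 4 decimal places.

10.2770

Per component, A: μ=5.8, E[X²]=35.33; B: μ=5.4, E[X²]=58.32; C: μ=6, E[X²]=36.64; D: μ=4.5, E[X²]=20.61.
E[X] = 0.28·5.8 + 0.32·5.4 + 0.21·6 + 0.19·4.5 = 5.467.
E[X²] = 0.28·35.33 + 0.32·58.32 + 0.21·36.64 + 0.19·20.61 = 40.1651.
Var(X) = E[X²] − (E[X])² = 40.1651 − 29.8881 = 10.277.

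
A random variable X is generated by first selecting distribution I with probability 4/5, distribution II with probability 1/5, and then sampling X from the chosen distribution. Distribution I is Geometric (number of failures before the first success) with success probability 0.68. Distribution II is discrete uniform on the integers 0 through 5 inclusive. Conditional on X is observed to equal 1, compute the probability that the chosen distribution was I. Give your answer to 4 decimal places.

0.8393

Likelihoods P(X=1 | ·): I: 0.2176; II: 0.166667.
Posterior ∝ prior × likelihood. Numerator for I: 0.8·0.2176 = 0.17408.
Normalizing constant: 0.8·0.2176 + 0.2·0.166667 = 0.207413.
P(I | observation) = 0.17408 / 0.207413 = 0.83929.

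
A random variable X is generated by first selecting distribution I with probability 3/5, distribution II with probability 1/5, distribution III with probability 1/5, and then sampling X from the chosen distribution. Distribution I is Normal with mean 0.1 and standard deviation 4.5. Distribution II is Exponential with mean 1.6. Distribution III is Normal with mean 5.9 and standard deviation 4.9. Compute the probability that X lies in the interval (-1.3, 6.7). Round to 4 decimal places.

0.6263

Conditional on each component, P(-1.3 < X < 6.7): I: 0.550909; II: 0.984816; III: 0.493981.
By total probability, P(-1.3 < X < 6.7) = 0.6·0.550909 + 0.2·0.984816 + 0.2·0.493981 = 0.626305.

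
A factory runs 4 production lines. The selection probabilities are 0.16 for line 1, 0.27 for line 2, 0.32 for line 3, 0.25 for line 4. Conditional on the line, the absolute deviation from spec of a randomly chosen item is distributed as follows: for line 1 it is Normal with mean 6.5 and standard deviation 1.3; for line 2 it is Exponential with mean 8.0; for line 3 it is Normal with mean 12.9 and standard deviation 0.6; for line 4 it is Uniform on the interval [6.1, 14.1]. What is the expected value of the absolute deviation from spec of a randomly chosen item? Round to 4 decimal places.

Component means — 1: 6.5; 2: 8; 3: 12.9; 4: 10.1.
E[X] = 0.16·6.5 + 0.27·8 + 0.32·12.9 + 0.25·10.1 = 9.853.

9.8530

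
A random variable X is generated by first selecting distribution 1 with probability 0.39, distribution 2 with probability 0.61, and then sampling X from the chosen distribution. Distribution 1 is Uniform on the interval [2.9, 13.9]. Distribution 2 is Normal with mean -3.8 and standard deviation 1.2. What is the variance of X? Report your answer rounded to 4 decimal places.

Per component, 1: μ=8.4, E[X²]=80.6433; 2: μ=-3.8, E[X²]=15.88.
E[X] = 0.39·8.4 + 0.61·-3.8 = 0.958.
E[X²] = 0.39·80.6433 + 0.61·15.88 = 41.1377.
Var(X) = E[X²] − (E[X])² = 41.1377 − 0.917764 = 40.2199.

40.2199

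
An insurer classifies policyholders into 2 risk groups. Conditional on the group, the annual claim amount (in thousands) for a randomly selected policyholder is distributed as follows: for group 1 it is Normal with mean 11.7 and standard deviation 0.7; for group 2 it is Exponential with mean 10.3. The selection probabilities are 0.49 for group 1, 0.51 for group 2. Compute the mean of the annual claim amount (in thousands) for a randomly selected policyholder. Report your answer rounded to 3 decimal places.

10.986

Component means — 1: 11.7; 2: 10.3.
E[X] = 0.49·11.7 + 0.51·10.3 = 10.986.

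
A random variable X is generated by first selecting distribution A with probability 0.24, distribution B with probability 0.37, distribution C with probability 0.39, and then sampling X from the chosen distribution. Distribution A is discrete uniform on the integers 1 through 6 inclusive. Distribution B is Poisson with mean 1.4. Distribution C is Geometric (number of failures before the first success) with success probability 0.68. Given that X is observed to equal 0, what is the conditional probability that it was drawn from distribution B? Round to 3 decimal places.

Likelihoods P(X=0 | ·): A: 0; B: 0.246597; C: 0.68.
Posterior ∝ prior × likelihood. Numerator for B: 0.37·0.246597 = 0.0912409.
Normalizing constant: 0.24·0 + 0.37·0.246597 + 0.39·0.68 = 0.356441.
P(B | observation) = 0.0912409 / 0.356441 = 0.255978.

0.256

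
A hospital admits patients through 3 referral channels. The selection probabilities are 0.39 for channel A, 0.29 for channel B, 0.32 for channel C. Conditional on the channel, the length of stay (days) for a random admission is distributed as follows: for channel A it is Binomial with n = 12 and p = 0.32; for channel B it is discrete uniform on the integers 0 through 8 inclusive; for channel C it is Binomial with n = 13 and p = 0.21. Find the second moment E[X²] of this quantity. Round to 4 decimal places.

16.4176

For each component E[X²] = Var + (mean)², giving A: 17.3568; B: 22.6667; C: 9.6096.
Overall E[X²] = 0.39·17.3568 + 0.29·22.6667 + 0.32·9.6096 = 16.4176.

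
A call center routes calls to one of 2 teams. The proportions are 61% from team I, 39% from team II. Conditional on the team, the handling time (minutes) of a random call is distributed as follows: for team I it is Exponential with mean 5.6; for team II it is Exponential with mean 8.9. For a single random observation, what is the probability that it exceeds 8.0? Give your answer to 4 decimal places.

Conditional on each team, P(X > 8.0): I: 0.239651; II: 0.407027.
By total probability, P(X > 8.0) = 0.61·0.239651 + 0.39·0.407027 = 0.304928.

0.3049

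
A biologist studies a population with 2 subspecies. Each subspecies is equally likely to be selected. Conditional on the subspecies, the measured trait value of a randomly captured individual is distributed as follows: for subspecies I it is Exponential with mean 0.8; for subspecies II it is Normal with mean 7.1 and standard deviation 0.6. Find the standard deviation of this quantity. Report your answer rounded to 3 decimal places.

3.228

Per component, I: μ=0.8, E[X²]=1.28; II: μ=7.1, E[X²]=50.77.
E[X] = 0.5·0.8 + 0.5·7.1 = 3.95.
E[X²] = 0.5·1.28 + 0.5·50.77 = 26.025.
Var(X) = E[X²] − (E[X])² = 26.025 − 15.6025 = 10.4225.
SD(X) = √10.4225 = 3.22839.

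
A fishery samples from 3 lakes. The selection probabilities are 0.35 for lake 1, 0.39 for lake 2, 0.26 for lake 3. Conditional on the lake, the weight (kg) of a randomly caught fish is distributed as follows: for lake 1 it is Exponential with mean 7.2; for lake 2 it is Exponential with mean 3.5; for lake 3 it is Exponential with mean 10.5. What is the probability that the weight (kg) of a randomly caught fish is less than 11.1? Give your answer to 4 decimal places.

Conditional on each lake, P(X < 11.1): 1: 0.785976; 2: 0.958056; 3: 0.652553.
By total probability, P(X < 11.1) = 0.35·0.785976 + 0.39·0.958056 + 0.26·0.652553 = 0.818397.

0.8184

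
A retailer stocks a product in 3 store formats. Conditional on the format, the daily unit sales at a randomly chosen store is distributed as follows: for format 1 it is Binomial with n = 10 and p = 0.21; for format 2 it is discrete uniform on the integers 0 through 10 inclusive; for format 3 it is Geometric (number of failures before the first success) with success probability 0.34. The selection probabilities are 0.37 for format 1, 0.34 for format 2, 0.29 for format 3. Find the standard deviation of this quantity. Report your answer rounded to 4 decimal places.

Per component, 1: μ=2.1, E[X²]=6.069; 2: μ=5, E[X²]=35; 3: μ=1.94118, E[X²]=9.47751.
E[X] = 0.37·2.1 + 0.34·5 + 0.29·1.94118 = 3.03994.
E[X²] = 0.37·6.069 + 0.34·35 + 0.29·9.47751 = 16.894.
Var(X) = E[X²] − (E[X])² = 16.894 − 9.24124 = 7.65277.
SD(X) = √7.65277 = 2.76636.

2.7664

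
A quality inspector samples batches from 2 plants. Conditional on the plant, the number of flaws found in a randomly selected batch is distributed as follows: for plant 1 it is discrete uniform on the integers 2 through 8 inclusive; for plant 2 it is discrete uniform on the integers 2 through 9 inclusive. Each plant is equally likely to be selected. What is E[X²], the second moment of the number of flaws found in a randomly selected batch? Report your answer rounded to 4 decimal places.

32.2500

For each component E[X²] = Var + (mean)², giving 1: 29; 2: 35.5.
Overall E[X²] = 0.5·29 + 0.5·35.5 = 32.25.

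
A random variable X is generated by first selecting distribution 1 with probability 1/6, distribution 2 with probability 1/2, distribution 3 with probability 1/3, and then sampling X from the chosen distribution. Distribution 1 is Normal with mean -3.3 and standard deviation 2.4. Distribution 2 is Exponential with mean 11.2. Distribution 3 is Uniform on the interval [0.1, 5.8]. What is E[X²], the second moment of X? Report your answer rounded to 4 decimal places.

For each component E[X²] = Var + (mean)², giving 1: 16.65; 2: 250.88; 3: 11.41.
Overall E[X²] = 0.166667·16.65 + 0.5·250.88 + 0.333333·11.41 = 132.018.

132.0183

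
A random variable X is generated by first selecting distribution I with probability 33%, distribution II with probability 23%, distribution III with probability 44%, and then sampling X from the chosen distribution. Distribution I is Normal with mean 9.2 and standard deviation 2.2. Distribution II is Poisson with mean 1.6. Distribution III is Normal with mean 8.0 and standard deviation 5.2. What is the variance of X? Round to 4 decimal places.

Per component, I: μ=9.2, E[X²]=89.48; II: μ=1.6, E[X²]=4.16; III: μ=8, E[X²]=91.04.
E[X] = 0.33·9.2 + 0.23·1.6 + 0.44·8 = 6.924.
E[X²] = 0.33·89.48 + 0.23·4.16 + 0.44·91.04 = 70.5428.
Var(X) = E[X²] − (E[X])² = 70.5428 − 47.9418 = 22.601.

22.6010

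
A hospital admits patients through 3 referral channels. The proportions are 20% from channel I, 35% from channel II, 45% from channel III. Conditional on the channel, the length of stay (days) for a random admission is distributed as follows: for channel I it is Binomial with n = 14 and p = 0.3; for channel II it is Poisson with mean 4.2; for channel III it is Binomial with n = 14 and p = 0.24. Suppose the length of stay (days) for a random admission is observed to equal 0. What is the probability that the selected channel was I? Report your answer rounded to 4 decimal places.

0.0834

Likelihoods P(X=0 | ·): I: 0.00678223; II: 0.0149956; III: 0.0214482.
Posterior ∝ prior × likelihood. Numerator for I: 0.2·0.00678223 = 0.00135645.
Normalizing constant: 0.2·0.00678223 + 0.35·0.0149956 + 0.45·0.0214482 = 0.0162566.
P(I | observation) = 0.00135645 / 0.0162566 = 0.0834398.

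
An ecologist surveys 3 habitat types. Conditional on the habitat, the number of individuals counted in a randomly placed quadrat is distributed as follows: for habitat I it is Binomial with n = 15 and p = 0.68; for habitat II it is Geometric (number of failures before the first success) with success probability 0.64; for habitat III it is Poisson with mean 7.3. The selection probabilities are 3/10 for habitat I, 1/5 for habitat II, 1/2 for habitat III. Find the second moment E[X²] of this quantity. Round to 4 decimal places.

For each component E[X²] = Var + (mean)², giving I: 107.304; II: 1.19531; III: 60.59.
Overall E[X²] = 0.3·107.304 + 0.2·1.19531 + 0.5·60.59 = 62.7253.

62.7253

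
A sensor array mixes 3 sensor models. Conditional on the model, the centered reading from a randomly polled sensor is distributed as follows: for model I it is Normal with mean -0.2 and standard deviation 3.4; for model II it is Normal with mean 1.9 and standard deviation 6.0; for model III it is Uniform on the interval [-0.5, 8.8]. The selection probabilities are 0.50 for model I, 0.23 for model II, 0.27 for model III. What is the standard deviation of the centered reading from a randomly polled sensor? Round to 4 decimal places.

Per component, I: μ=-0.2, E[X²]=11.6; II: μ=1.9, E[X²]=39.61; III: μ=4.15, E[X²]=24.43.
E[X] = 0.5·-0.2 + 0.23·1.9 + 0.27·4.15 = 1.4575.
E[X²] = 0.5·11.6 + 0.23·39.61 + 0.27·24.43 = 21.5064.
Var(X) = E[X²] − (E[X])² = 21.5064 − 2.12431 = 19.3821.
SD(X) = √19.3821 = 4.40251.

4.4025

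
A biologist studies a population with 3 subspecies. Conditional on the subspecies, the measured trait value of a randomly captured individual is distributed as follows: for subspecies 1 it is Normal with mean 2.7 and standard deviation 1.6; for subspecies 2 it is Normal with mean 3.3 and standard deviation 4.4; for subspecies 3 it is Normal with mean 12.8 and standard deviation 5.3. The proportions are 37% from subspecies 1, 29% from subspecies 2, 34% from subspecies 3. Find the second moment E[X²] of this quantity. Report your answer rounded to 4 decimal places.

77.6732

For each component E[X²] = Var + (mean)², giving 1: 9.85; 2: 30.25; 3: 191.93.
Overall E[X²] = 0.37·9.85 + 0.29·30.25 + 0.34·191.93 = 77.6732.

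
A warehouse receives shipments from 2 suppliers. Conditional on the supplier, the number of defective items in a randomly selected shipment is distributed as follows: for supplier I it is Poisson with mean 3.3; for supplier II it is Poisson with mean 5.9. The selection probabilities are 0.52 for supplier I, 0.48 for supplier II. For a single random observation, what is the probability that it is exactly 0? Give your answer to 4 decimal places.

Conditional on each supplier, P(X = 0): I: 0.0368832; II: 0.00273944.
By total probability, P(X = 0) = 0.52·0.0368832 + 0.48·0.00273944 = 0.0204942.

0.0205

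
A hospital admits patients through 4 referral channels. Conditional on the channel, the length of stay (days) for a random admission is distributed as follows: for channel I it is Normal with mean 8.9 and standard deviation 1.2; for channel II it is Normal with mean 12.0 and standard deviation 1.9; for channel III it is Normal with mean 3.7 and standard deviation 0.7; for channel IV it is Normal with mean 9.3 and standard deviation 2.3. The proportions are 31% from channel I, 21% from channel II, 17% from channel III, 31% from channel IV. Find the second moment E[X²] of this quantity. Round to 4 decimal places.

86.8620

For each component E[X²] = Var + (mean)², giving I: 80.65; II: 147.61; III: 14.18; IV: 91.78.
Overall E[X²] = 0.31·80.65 + 0.21·147.61 + 0.17·14.18 + 0.31·91.78 = 86.862.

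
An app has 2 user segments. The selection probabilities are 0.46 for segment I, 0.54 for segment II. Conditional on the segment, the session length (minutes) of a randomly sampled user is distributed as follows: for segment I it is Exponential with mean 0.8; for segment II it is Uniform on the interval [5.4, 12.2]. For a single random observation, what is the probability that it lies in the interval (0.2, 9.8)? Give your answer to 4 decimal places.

Conditional on each segment, P(0.2 < X < 9.8): I: 0.778796; II: 0.647059.
By total probability, P(0.2 < X < 9.8) = 0.46·0.778796 + 0.54·0.647059 = 0.707658.

0.7077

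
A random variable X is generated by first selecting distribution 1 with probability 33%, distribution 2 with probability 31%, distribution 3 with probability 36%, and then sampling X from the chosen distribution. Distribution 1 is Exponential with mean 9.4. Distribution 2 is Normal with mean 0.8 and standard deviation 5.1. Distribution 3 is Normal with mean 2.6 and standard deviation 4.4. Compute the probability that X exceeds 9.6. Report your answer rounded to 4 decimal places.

0.1520

Conditional on each component, P(X > 9.6): 1: 0.360135; 2: 0.0422196; 3: 0.055815.
By total probability, P(X > 9.6) = 0.33·0.360135 + 0.31·0.0422196 + 0.36·0.055815 = 0.152026.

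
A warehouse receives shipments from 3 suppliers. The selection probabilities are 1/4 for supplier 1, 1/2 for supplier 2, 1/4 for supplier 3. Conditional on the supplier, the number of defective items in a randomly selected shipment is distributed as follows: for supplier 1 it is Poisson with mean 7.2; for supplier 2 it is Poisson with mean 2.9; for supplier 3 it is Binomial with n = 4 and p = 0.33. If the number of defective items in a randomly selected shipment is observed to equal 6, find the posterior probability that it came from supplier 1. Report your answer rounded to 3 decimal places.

Likelihoods P(X=6 | ·): 1: 0.144458; 2: 0.0454571; 3: 0.
Posterior ∝ prior × likelihood. Numerator for 1: 0.25·0.144458 = 0.0361146.
Normalizing constant: 0.25·0.144458 + 0.5·0.0454571 + 0.25·0 = 0.0588431.
P(1 | observation) = 0.0361146 / 0.0588431 = 0.613743.

0.614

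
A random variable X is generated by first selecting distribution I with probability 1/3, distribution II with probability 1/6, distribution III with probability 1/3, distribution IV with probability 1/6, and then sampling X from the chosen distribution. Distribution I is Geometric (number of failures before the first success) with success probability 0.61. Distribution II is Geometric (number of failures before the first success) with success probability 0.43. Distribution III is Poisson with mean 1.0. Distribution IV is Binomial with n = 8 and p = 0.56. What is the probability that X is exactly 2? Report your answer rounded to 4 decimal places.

Conditional on each component, P(X = 2): I: 0.092781; II: 0.139707; III: 0.18394; IV: 0.0637162.
By total probability, P(X = 2) = 0.333333·0.092781 + 0.166667·0.139707 + 0.333333·0.18394 + 0.166667·0.0637162 = 0.126144.

0.1261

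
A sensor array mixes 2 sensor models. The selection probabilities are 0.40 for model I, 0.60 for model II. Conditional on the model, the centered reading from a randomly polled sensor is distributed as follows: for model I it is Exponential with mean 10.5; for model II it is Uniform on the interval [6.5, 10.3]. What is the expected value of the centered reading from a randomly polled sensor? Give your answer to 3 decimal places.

9.240

Component means — I: 10.5; II: 8.4.
E[X] = 0.4·10.5 + 0.6·8.4 = 9.24.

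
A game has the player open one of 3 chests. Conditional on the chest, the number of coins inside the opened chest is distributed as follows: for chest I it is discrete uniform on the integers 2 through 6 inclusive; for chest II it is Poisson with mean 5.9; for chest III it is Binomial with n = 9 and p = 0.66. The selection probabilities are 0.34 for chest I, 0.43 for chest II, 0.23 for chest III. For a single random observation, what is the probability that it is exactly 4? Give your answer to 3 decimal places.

Conditional on each chest, P(X = 4): I: 0.2; II: 0.138312; III: 0.108628.
By total probability, P(X = 4) = 0.34·0.2 + 0.43·0.138312 + 0.23·0.108628 = 0.152458.

0.152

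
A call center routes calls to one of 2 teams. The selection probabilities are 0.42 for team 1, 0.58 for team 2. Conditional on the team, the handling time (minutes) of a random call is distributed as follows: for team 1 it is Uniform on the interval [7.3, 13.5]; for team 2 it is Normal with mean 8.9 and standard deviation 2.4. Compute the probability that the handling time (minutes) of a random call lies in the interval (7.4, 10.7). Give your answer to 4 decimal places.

Conditional on each team, P(7.4 < X < 10.7): 1: 0.532258; 2: 0.507387.
By total probability, P(7.4 < X < 10.7) = 0.42·0.532258 + 0.58·0.507387 = 0.517833.

0.5178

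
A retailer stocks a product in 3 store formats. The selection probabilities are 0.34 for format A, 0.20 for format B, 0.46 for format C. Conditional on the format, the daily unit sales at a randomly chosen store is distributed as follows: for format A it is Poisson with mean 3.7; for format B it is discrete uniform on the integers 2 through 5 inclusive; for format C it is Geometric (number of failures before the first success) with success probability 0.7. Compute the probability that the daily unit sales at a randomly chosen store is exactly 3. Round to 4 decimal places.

Conditional on each format, P(X = 3): A: 0.20872; B: 0.25; C: 0.0189.
By total probability, P(X = 3) = 0.34·0.20872 + 0.2·0.25 + 0.46·0.0189 = 0.129659.

0.1297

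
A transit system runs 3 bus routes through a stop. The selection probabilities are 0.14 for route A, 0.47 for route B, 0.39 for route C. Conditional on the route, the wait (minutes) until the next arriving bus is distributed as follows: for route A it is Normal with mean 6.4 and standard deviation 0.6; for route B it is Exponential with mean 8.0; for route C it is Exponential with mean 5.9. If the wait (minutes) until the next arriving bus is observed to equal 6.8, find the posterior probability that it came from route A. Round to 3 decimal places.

Likelihoods f(6.8 | ·): A: 0.532413; B: 0.0534269; C: 0.053531.
Posterior ∝ prior × likelihood. Numerator for A: 0.14·0.532413 = 0.0745379.
Normalizing constant: 0.14·0.532413 + 0.47·0.0534269 + 0.39·0.053531 = 0.120526.
P(A | observation) = 0.0745379 / 0.120526 = 0.61844.

0.618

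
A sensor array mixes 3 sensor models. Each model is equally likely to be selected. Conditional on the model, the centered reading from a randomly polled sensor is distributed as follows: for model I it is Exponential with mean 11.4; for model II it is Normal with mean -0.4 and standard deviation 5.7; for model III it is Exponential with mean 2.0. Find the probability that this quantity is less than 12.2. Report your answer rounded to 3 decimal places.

0.880

Conditional on each model, P(X < 12.2): I: 0.657052; II: 0.986466; III: 0.997757.
By total probability, P(X < 12.2) = 0.333333·0.657052 + 0.333333·0.986466 + 0.333333·0.997757 = 0.880425.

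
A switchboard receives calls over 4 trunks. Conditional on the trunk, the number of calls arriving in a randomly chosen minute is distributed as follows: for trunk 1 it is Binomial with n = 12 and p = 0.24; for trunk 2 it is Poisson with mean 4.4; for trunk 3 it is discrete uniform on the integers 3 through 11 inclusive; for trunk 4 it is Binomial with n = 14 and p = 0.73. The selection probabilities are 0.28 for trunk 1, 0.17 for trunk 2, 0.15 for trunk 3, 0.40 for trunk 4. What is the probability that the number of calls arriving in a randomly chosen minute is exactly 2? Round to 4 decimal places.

Conditional on each trunk, P(X = 2): 1: 0.244401; 2: 0.118845; 3: 0; 4: 7.27867e-06.
By total probability, P(X = 2) = 0.28·0.244401 + 0.17·0.118845 + 0.15·0 + 0.4·7.27867e-06 = 0.0886387.

0.0886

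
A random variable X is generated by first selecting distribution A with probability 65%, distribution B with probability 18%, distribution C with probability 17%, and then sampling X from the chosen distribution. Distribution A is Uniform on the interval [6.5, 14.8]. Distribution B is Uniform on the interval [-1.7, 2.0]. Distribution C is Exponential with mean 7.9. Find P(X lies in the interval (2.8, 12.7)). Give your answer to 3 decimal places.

0.571

Conditional on each component, P(2.8 < X < 12.7): A: 0.746988; B: 0; C: 0.501204.
By total probability, P(2.8 < X < 12.7) = 0.65·0.746988 + 0.18·0 + 0.17·0.501204 = 0.570747.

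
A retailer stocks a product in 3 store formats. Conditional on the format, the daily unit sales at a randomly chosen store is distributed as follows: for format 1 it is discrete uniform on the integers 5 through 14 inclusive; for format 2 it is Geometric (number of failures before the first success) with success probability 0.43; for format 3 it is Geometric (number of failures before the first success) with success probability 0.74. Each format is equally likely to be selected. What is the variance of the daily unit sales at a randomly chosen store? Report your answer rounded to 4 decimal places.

20.7656

Per component, 1: μ=9.5, E[X²]=98.5; 2: μ=1.32558, E[X²]=4.83991; 3: μ=0.351351, E[X²]=0.598247.
E[X] = 0.333333·9.5 + 0.333333·1.32558 + 0.333333·0.351351 = 3.72564.
E[X²] = 0.333333·98.5 + 0.333333·4.83991 + 0.333333·0.598247 = 34.6461.
Var(X) = E[X²] − (E[X])² = 34.6461 − 13.8804 = 20.7656.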